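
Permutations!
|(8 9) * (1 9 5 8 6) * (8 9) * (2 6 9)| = 5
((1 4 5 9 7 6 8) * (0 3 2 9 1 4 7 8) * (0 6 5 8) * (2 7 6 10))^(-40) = ((0 3 7 5 1 6 10 2 9)(4 8))^(-40) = (0 6 3 10 7 2 5 9 1)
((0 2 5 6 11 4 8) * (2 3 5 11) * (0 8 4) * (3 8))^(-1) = (0 11 2 6 5 3 8)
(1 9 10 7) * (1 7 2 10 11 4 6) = (1 9 11 4 6)(2 10) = [0, 9, 10, 3, 6, 5, 1, 7, 8, 11, 2, 4]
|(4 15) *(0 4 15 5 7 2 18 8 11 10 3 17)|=11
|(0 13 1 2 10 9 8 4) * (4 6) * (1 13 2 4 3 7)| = 10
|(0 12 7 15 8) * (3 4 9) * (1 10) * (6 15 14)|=|(0 12 7 14 6 15 8)(1 10)(3 4 9)|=42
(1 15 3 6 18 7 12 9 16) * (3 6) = [0, 15, 2, 3, 4, 5, 18, 12, 8, 16, 10, 11, 9, 13, 14, 6, 1, 17, 7] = (1 15 6 18 7 12 9 16)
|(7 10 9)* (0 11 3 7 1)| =7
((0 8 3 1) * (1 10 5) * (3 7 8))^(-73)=((0 3 10 5 1)(7 8))^(-73)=(0 10 1 3 5)(7 8)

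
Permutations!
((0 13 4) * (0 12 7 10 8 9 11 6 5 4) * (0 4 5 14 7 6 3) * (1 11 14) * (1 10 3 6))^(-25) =(0 13 4 12 1 11 6 10 8 9 14 7 3) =((0 13 4 12 1 11 6 10 8 9 14 7 3))^(-25)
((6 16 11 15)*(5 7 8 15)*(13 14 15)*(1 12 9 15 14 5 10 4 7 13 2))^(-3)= ((1 12 9 15 6 16 11 10 4 7 8 2)(5 13))^(-3)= (1 7 11 15)(2 4 16 9)(5 13)(6 12 8 10)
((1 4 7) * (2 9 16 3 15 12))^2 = (1 7 4)(2 16 15)(3 12 9)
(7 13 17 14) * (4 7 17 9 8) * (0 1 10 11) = (0 1 10 11)(4 7 13 9 8)(14 17) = [1, 10, 2, 3, 7, 5, 6, 13, 4, 8, 11, 0, 12, 9, 17, 15, 16, 14]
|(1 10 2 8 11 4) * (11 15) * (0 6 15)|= 9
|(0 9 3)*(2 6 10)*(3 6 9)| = 4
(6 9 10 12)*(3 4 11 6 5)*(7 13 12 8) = (3 4 11 6 9 10 8 7 13 12 5) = [0, 1, 2, 4, 11, 3, 9, 13, 7, 10, 8, 6, 5, 12]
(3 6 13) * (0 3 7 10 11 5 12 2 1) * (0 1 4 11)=(0 3 6 13 7 10)(2 4 11 5 12)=[3, 1, 4, 6, 11, 12, 13, 10, 8, 9, 0, 5, 2, 7]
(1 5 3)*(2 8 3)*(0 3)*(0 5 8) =(0 3 1 8 5 2) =[3, 8, 0, 1, 4, 2, 6, 7, 5]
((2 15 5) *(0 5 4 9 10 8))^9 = ((0 5 2 15 4 9 10 8))^9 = (0 5 2 15 4 9 10 8)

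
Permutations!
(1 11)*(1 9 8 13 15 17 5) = (1 11 9 8 13 15 17 5) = [0, 11, 2, 3, 4, 1, 6, 7, 13, 8, 10, 9, 12, 15, 14, 17, 16, 5]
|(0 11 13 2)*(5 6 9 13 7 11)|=6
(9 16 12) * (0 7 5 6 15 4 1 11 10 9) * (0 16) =(0 7 5 6 15 4 1 11 10 9)(12 16) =[7, 11, 2, 3, 1, 6, 15, 5, 8, 0, 9, 10, 16, 13, 14, 4, 12]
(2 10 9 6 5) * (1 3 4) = (1 3 4)(2 10 9 6 5) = [0, 3, 10, 4, 1, 2, 5, 7, 8, 6, 9]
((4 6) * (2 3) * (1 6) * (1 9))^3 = ((1 6 4 9)(2 3))^3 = (1 9 4 6)(2 3)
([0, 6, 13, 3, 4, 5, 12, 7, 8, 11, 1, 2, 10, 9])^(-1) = [0, 10, 11, 3, 4, 5, 1, 7, 8, 13, 12, 9, 6, 2]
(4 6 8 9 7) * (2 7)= [0, 1, 7, 3, 6, 5, 8, 4, 9, 2]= (2 7 4 6 8 9)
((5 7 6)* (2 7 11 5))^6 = (11)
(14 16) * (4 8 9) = (4 8 9)(14 16) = [0, 1, 2, 3, 8, 5, 6, 7, 9, 4, 10, 11, 12, 13, 16, 15, 14]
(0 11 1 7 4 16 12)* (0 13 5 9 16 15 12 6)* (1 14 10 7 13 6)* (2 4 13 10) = [11, 10, 4, 3, 15, 9, 0, 13, 8, 16, 7, 14, 6, 5, 2, 12, 1] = (0 11 14 2 4 15 12 6)(1 10 7 13 5 9 16)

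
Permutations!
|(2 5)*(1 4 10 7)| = 4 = |(1 4 10 7)(2 5)|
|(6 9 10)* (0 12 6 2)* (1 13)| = 6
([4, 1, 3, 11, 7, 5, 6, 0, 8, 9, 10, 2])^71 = (0 7 4)(2 11 3)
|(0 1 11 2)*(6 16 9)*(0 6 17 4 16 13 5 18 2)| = 60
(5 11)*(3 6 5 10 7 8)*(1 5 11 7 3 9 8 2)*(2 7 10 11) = (11)(1 5 10 3 6 2)(8 9) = [0, 5, 1, 6, 4, 10, 2, 7, 9, 8, 3, 11]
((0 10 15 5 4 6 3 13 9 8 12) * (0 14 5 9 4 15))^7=((0 10)(3 13 4 6)(5 15 9 8 12 14))^7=(0 10)(3 6 4 13)(5 15 9 8 12 14)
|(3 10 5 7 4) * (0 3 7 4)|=|(0 3 10 5 4 7)|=6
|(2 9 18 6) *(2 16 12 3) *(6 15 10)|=9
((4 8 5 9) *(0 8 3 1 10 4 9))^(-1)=(0 5 8)(1 3 4 10)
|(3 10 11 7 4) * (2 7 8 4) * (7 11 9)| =8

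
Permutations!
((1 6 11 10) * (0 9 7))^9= (1 6 11 10)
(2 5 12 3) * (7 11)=(2 5 12 3)(7 11)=[0, 1, 5, 2, 4, 12, 6, 11, 8, 9, 10, 7, 3]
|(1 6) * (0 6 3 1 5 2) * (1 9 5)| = 7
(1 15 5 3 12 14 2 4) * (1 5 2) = (1 15 2 4 5 3 12 14) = [0, 15, 4, 12, 5, 3, 6, 7, 8, 9, 10, 11, 14, 13, 1, 2]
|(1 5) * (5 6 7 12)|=|(1 6 7 12 5)|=5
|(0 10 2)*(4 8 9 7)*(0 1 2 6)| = 12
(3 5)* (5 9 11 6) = (3 9 11 6 5) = [0, 1, 2, 9, 4, 3, 5, 7, 8, 11, 10, 6]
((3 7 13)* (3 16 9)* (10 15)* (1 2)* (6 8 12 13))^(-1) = (1 2)(3 9 16 13 12 8 6 7)(10 15)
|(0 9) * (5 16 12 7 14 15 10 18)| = |(0 9)(5 16 12 7 14 15 10 18)| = 8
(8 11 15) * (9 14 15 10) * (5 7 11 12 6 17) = (5 7 11 10 9 14 15 8 12 6 17) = [0, 1, 2, 3, 4, 7, 17, 11, 12, 14, 9, 10, 6, 13, 15, 8, 16, 5]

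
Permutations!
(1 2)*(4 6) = (1 2)(4 6) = [0, 2, 1, 3, 6, 5, 4]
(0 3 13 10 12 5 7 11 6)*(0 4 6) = (0 3 13 10 12 5 7 11)(4 6) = [3, 1, 2, 13, 6, 7, 4, 11, 8, 9, 12, 0, 5, 10]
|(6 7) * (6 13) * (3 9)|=6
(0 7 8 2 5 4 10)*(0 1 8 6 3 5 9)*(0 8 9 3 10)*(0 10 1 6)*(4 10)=(0 7)(1 9 8 2 3 5 10 6)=[7, 9, 3, 5, 4, 10, 1, 0, 2, 8, 6]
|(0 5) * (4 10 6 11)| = 4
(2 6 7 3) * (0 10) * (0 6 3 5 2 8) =(0 10 6 7 5 2 3 8) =[10, 1, 3, 8, 4, 2, 7, 5, 0, 9, 6]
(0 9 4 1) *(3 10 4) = [9, 0, 2, 10, 1, 5, 6, 7, 8, 3, 4] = (0 9 3 10 4 1)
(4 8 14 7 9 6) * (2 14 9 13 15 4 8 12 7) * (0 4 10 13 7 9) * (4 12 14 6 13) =[12, 1, 6, 3, 14, 5, 8, 7, 0, 13, 4, 11, 9, 15, 2, 10] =(0 12 9 13 15 10 4 14 2 6 8)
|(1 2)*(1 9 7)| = 4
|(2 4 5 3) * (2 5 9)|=6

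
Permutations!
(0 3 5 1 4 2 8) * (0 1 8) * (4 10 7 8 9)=(0 3 5 9 4 2)(1 10 7 8)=[3, 10, 0, 5, 2, 9, 6, 8, 1, 4, 7]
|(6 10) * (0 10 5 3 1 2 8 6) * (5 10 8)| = |(0 8 6 10)(1 2 5 3)| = 4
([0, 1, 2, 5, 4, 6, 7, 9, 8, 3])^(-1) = [0, 1, 2, 9, 4, 3, 5, 6, 8, 7]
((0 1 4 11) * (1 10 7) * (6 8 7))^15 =(0 11 4 1 7 8 6 10)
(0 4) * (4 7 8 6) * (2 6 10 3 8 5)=(0 7 5 2 6 4)(3 8 10)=[7, 1, 6, 8, 0, 2, 4, 5, 10, 9, 3]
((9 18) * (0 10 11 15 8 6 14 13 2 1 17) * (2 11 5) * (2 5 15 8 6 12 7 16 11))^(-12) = (18)(0 2 6)(1 14 10)(7 8 16 12 11)(13 15 17)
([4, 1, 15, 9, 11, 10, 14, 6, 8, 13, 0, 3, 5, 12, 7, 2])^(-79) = [11, 1, 15, 13, 3, 0, 7, 14, 8, 12, 4, 9, 10, 5, 6, 2]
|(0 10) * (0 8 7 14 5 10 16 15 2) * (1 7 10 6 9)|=|(0 16 15 2)(1 7 14 5 6 9)(8 10)|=12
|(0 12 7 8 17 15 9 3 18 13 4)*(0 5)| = 12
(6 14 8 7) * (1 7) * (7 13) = (1 13 7 6 14 8) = [0, 13, 2, 3, 4, 5, 14, 6, 1, 9, 10, 11, 12, 7, 8]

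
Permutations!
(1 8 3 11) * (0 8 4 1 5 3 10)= [8, 4, 2, 11, 1, 3, 6, 7, 10, 9, 0, 5]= (0 8 10)(1 4)(3 11 5)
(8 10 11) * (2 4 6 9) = [0, 1, 4, 3, 6, 5, 9, 7, 10, 2, 11, 8] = (2 4 6 9)(8 10 11)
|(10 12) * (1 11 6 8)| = |(1 11 6 8)(10 12)| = 4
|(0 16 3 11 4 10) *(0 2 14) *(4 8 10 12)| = 8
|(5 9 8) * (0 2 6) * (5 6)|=|(0 2 5 9 8 6)|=6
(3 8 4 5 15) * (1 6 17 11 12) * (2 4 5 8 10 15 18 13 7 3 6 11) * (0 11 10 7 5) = [11, 10, 4, 7, 8, 18, 17, 3, 0, 9, 15, 12, 1, 5, 14, 6, 16, 2, 13] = (0 11 12 1 10 15 6 17 2 4 8)(3 7)(5 18 13)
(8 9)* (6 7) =(6 7)(8 9) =[0, 1, 2, 3, 4, 5, 7, 6, 9, 8]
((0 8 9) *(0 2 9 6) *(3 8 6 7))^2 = (9)(3 7 8)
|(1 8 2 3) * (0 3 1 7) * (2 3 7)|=4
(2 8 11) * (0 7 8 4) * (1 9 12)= (0 7 8 11 2 4)(1 9 12)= [7, 9, 4, 3, 0, 5, 6, 8, 11, 12, 10, 2, 1]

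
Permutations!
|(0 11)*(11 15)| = 3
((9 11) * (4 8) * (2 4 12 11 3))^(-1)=(2 3 9 11 12 8 4)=((2 4 8 12 11 9 3))^(-1)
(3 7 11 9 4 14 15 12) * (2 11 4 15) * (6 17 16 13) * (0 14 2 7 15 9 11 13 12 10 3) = (0 14 7 4 2 13 6 17 16 12)(3 15 10) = [14, 1, 13, 15, 2, 5, 17, 4, 8, 9, 3, 11, 0, 6, 7, 10, 12, 16]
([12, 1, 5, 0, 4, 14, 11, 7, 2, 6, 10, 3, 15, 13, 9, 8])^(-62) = [2, 1, 6, 8, 4, 11, 12, 7, 9, 0, 10, 15, 5, 13, 3, 14]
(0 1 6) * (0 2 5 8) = (0 1 6 2 5 8) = [1, 6, 5, 3, 4, 8, 2, 7, 0]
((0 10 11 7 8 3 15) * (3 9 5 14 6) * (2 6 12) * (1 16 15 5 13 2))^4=(0 8 6 12)(1 10 9 3)(2 14 15 7)(5 16 11 13)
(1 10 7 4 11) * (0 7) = (0 7 4 11 1 10) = [7, 10, 2, 3, 11, 5, 6, 4, 8, 9, 0, 1]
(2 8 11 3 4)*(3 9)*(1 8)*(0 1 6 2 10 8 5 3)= (0 1 5 3 4 10 8 11 9)(2 6)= [1, 5, 6, 4, 10, 3, 2, 7, 11, 0, 8, 9]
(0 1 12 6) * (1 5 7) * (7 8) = (0 5 8 7 1 12 6) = [5, 12, 2, 3, 4, 8, 0, 1, 7, 9, 10, 11, 6]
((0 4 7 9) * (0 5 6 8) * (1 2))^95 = (0 5 4 6 7 8 9)(1 2)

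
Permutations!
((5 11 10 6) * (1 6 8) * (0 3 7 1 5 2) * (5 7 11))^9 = (11)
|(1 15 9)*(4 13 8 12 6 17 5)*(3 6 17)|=6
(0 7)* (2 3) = (0 7)(2 3) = [7, 1, 3, 2, 4, 5, 6, 0]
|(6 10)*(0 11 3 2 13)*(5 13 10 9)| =|(0 11 3 2 10 6 9 5 13)| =9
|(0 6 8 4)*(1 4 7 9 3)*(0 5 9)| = 20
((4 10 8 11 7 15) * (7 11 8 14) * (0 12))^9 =(0 12)(4 15 7 14 10)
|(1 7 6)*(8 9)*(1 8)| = |(1 7 6 8 9)| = 5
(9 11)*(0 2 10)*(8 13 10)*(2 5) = (0 5 2 8 13 10)(9 11) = [5, 1, 8, 3, 4, 2, 6, 7, 13, 11, 0, 9, 12, 10]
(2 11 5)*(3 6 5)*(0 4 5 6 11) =(0 4 5 2)(3 11) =[4, 1, 0, 11, 5, 2, 6, 7, 8, 9, 10, 3]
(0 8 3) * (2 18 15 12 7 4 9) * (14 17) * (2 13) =[8, 1, 18, 0, 9, 5, 6, 4, 3, 13, 10, 11, 7, 2, 17, 12, 16, 14, 15] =(0 8 3)(2 18 15 12 7 4 9 13)(14 17)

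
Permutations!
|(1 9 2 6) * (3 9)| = 5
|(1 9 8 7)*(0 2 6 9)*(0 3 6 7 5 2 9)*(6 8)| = 6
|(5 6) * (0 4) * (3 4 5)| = |(0 5 6 3 4)| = 5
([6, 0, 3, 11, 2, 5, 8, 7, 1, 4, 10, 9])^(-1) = (0 1 8 6)(2 4 9 11 3)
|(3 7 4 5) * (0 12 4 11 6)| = 8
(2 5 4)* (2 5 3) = (2 3)(4 5) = [0, 1, 3, 2, 5, 4]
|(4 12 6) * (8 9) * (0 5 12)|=10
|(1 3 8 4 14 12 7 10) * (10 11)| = |(1 3 8 4 14 12 7 11 10)| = 9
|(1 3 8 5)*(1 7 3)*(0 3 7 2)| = 5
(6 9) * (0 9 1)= (0 9 6 1)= [9, 0, 2, 3, 4, 5, 1, 7, 8, 6]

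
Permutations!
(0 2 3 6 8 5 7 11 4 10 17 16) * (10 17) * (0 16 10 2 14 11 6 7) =(0 14 11 4 17 10 2 3 7 6 8 5) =[14, 1, 3, 7, 17, 0, 8, 6, 5, 9, 2, 4, 12, 13, 11, 15, 16, 10]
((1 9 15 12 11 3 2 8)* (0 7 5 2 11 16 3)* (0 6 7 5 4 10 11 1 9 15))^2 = (0 2 9 5 8)(1 12 3 15 16)(4 11 7 10 6)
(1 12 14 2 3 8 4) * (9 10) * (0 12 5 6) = [12, 5, 3, 8, 1, 6, 0, 7, 4, 10, 9, 11, 14, 13, 2] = (0 12 14 2 3 8 4 1 5 6)(9 10)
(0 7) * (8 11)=(0 7)(8 11)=[7, 1, 2, 3, 4, 5, 6, 0, 11, 9, 10, 8]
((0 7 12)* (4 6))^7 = ((0 7 12)(4 6))^7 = (0 7 12)(4 6)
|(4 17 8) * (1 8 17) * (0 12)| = |(17)(0 12)(1 8 4)| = 6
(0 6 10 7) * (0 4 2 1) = (0 6 10 7 4 2 1) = [6, 0, 1, 3, 2, 5, 10, 4, 8, 9, 7]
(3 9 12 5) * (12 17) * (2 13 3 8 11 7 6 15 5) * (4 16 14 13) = (2 4 16 14 13 3 9 17 12)(5 8 11 7 6 15) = [0, 1, 4, 9, 16, 8, 15, 6, 11, 17, 10, 7, 2, 3, 13, 5, 14, 12]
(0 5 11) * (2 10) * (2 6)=(0 5 11)(2 10 6)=[5, 1, 10, 3, 4, 11, 2, 7, 8, 9, 6, 0]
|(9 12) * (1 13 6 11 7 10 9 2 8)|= 10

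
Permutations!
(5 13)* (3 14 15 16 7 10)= (3 14 15 16 7 10)(5 13)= [0, 1, 2, 14, 4, 13, 6, 10, 8, 9, 3, 11, 12, 5, 15, 16, 7]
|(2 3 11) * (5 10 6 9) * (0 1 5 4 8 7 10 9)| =9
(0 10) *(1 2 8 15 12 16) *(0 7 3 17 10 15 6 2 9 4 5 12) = (0 15)(1 9 4 5 12 16)(2 8 6)(3 17 10 7) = [15, 9, 8, 17, 5, 12, 2, 3, 6, 4, 7, 11, 16, 13, 14, 0, 1, 10]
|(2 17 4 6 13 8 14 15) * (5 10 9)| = |(2 17 4 6 13 8 14 15)(5 10 9)| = 24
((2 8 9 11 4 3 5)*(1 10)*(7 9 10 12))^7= ((1 12 7 9 11 4 3 5 2 8 10))^7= (1 5 9 10 3 7 8 4 12 2 11)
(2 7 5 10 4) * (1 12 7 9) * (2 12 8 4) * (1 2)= (1 8 4 12 7 5 10)(2 9)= [0, 8, 9, 3, 12, 10, 6, 5, 4, 2, 1, 11, 7]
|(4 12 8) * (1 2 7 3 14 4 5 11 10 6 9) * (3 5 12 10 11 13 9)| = |(1 2 7 5 13 9)(3 14 4 10 6)(8 12)| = 30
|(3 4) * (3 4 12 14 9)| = |(3 12 14 9)| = 4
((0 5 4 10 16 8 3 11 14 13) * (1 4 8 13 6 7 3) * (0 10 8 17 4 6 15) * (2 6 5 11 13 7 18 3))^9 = ((0 11 14 15)(1 5 17 4 8)(2 6 18 3 13 10 16 7))^9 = (0 11 14 15)(1 8 4 17 5)(2 6 18 3 13 10 16 7)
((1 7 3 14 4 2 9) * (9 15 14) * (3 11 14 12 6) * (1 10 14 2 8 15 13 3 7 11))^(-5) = (1 8 3 7 4 13 6 14 2 12 10 11 15 9)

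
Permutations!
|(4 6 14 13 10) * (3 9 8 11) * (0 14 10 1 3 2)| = 9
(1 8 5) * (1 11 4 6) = (1 8 5 11 4 6) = [0, 8, 2, 3, 6, 11, 1, 7, 5, 9, 10, 4]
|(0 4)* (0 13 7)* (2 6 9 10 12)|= |(0 4 13 7)(2 6 9 10 12)|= 20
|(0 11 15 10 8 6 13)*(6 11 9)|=4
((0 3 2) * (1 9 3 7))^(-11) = ((0 7 1 9 3 2))^(-11) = (0 7 1 9 3 2)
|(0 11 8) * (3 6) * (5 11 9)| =|(0 9 5 11 8)(3 6)| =10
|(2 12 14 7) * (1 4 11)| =|(1 4 11)(2 12 14 7)| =12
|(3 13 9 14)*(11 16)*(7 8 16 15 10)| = 12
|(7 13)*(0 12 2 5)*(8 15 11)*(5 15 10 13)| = |(0 12 2 15 11 8 10 13 7 5)| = 10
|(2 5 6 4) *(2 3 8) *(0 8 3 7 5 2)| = |(0 8)(4 7 5 6)| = 4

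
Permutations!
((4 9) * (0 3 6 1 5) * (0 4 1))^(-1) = (0 6 3)(1 9 4 5)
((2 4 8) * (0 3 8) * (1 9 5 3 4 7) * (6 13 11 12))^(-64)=((0 4)(1 9 5 3 8 2 7)(6 13 11 12))^(-64)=(13)(1 7 2 8 3 5 9)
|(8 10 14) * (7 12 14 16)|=6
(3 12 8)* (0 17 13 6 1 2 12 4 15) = (0 17 13 6 1 2 12 8 3 4 15) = [17, 2, 12, 4, 15, 5, 1, 7, 3, 9, 10, 11, 8, 6, 14, 0, 16, 13]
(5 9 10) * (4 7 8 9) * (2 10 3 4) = [0, 1, 10, 4, 7, 2, 6, 8, 9, 3, 5] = (2 10 5)(3 4 7 8 9)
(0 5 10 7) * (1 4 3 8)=(0 5 10 7)(1 4 3 8)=[5, 4, 2, 8, 3, 10, 6, 0, 1, 9, 7]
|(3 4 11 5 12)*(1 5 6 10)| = |(1 5 12 3 4 11 6 10)| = 8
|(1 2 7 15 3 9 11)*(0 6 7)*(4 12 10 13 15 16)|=14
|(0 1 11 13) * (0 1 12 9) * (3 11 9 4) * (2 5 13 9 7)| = |(0 12 4 3 11 9)(1 7 2 5 13)| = 30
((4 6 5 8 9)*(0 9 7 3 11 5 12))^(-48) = (0 4 12 9 6)(3 5 7 11 8)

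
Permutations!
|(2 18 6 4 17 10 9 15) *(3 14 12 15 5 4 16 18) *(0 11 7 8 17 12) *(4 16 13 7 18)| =|(0 11 18 6 13 7 8 17 10 9 5 16 4 12 15 2 3 14)| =18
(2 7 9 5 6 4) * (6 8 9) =(2 7 6 4)(5 8 9) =[0, 1, 7, 3, 2, 8, 4, 6, 9, 5]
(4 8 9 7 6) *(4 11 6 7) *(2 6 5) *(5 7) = [0, 1, 6, 3, 8, 2, 11, 5, 9, 4, 10, 7] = (2 6 11 7 5)(4 8 9)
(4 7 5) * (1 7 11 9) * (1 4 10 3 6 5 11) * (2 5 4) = (1 7 11 9 2 5 10 3 6 4) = [0, 7, 5, 6, 1, 10, 4, 11, 8, 2, 3, 9]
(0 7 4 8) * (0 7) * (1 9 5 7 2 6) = (1 9 5 7 4 8 2 6) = [0, 9, 6, 3, 8, 7, 1, 4, 2, 5]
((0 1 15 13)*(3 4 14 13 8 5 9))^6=(0 3 15 14 5)(1 4 8 13 9)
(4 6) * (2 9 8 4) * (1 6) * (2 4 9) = (1 6 4)(8 9) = [0, 6, 2, 3, 1, 5, 4, 7, 9, 8]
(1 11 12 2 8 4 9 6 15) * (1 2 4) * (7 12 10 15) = (1 11 10 15 2 8)(4 9 6 7 12) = [0, 11, 8, 3, 9, 5, 7, 12, 1, 6, 15, 10, 4, 13, 14, 2]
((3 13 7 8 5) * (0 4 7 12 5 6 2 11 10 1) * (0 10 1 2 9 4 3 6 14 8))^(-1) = (0 7 4 9 6 5 12 13 3)(1 11 2 10)(8 14)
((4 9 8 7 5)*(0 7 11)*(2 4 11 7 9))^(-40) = ((0 9 8 7 5 11)(2 4))^(-40) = (0 8 5)(7 11 9)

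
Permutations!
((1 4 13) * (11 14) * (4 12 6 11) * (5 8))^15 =((1 12 6 11 14 4 13)(5 8))^15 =(1 12 6 11 14 4 13)(5 8)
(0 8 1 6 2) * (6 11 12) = (0 8 1 11 12 6 2) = [8, 11, 0, 3, 4, 5, 2, 7, 1, 9, 10, 12, 6]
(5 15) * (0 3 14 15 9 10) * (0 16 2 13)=(0 3 14 15 5 9 10 16 2 13)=[3, 1, 13, 14, 4, 9, 6, 7, 8, 10, 16, 11, 12, 0, 15, 5, 2]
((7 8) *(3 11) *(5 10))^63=(3 11)(5 10)(7 8)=((3 11)(5 10)(7 8))^63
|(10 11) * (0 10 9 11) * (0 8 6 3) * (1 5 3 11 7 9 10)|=|(0 1 5 3)(6 11 10 8)(7 9)|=4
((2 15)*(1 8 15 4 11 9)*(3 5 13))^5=(1 11 2 8 9 4 15)(3 13 5)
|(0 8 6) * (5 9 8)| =|(0 5 9 8 6)| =5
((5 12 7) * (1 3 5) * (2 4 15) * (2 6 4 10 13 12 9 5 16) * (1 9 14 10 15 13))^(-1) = (1 10 14 5 9 7 12 13 4 6 15 2 16 3)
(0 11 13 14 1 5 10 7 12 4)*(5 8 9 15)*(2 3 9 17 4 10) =(0 11 13 14 1 8 17 4)(2 3 9 15 5)(7 12 10) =[11, 8, 3, 9, 0, 2, 6, 12, 17, 15, 7, 13, 10, 14, 1, 5, 16, 4]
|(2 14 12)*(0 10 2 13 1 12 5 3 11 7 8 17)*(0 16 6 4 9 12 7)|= |(0 10 2 14 5 3 11)(1 7 8 17 16 6 4 9 12 13)|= 70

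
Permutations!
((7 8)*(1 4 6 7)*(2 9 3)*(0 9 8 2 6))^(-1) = ((0 9 3 6 7 2 8 1 4))^(-1) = (0 4 1 8 2 7 6 3 9)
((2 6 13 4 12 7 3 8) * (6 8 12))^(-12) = ((2 8)(3 12 7)(4 6 13))^(-12) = (13)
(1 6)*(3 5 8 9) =[0, 6, 2, 5, 4, 8, 1, 7, 9, 3] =(1 6)(3 5 8 9)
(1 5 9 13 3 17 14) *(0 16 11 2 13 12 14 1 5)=[16, 0, 13, 17, 4, 9, 6, 7, 8, 12, 10, 2, 14, 3, 5, 15, 11, 1]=(0 16 11 2 13 3 17 1)(5 9 12 14)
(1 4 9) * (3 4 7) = [0, 7, 2, 4, 9, 5, 6, 3, 8, 1] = (1 7 3 4 9)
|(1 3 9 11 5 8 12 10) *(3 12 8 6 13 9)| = |(1 12 10)(5 6 13 9 11)| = 15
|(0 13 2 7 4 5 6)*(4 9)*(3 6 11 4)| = 21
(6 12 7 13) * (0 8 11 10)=(0 8 11 10)(6 12 7 13)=[8, 1, 2, 3, 4, 5, 12, 13, 11, 9, 0, 10, 7, 6]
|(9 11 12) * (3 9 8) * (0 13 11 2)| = 8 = |(0 13 11 12 8 3 9 2)|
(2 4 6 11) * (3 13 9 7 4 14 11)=(2 14 11)(3 13 9 7 4 6)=[0, 1, 14, 13, 6, 5, 3, 4, 8, 7, 10, 2, 12, 9, 11]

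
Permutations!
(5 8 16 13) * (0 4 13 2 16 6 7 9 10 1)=(0 4 13 5 8 6 7 9 10 1)(2 16)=[4, 0, 16, 3, 13, 8, 7, 9, 6, 10, 1, 11, 12, 5, 14, 15, 2]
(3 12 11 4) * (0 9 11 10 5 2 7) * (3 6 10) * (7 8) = (0 9 11 4 6 10 5 2 8 7)(3 12) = [9, 1, 8, 12, 6, 2, 10, 0, 7, 11, 5, 4, 3]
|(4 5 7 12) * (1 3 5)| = |(1 3 5 7 12 4)| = 6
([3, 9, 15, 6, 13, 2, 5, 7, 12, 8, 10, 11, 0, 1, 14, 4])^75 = (0 5 4 9)(1 12 6 15)(2 13 8 3)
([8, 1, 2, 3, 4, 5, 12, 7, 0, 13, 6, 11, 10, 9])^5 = [8, 1, 2, 3, 4, 5, 10, 7, 0, 13, 12, 11, 6, 9]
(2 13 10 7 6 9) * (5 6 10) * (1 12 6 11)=[0, 12, 13, 3, 4, 11, 9, 10, 8, 2, 7, 1, 6, 5]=(1 12 6 9 2 13 5 11)(7 10)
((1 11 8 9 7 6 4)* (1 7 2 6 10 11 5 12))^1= (1 5 12)(2 6 4 7 10 11 8 9)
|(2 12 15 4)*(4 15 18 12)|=2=|(2 4)(12 18)|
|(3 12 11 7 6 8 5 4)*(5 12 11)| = 8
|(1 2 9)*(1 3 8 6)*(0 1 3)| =12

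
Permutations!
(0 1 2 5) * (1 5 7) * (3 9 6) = [5, 2, 7, 9, 4, 0, 3, 1, 8, 6] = (0 5)(1 2 7)(3 9 6)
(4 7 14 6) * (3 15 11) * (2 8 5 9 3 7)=(2 8 5 9 3 15 11 7 14 6 4)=[0, 1, 8, 15, 2, 9, 4, 14, 5, 3, 10, 7, 12, 13, 6, 11]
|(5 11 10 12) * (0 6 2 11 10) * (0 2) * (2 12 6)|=7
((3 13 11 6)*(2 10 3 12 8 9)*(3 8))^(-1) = (2 9 8 10)(3 12 6 11 13)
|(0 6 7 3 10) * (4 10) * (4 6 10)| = |(0 10)(3 6 7)| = 6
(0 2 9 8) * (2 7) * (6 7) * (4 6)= (0 4 6 7 2 9 8)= [4, 1, 9, 3, 6, 5, 7, 2, 0, 8]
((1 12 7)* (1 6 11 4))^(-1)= (1 4 11 6 7 12)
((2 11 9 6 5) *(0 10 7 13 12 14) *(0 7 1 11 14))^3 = ((0 10 1 11 9 6 5 2 14 7 13 12))^3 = (0 11 5 7)(1 6 14 12)(2 13 10 9)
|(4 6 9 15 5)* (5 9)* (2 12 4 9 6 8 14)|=|(2 12 4 8 14)(5 9 15 6)|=20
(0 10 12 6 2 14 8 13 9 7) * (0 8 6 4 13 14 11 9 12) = [10, 1, 11, 3, 13, 5, 2, 8, 14, 7, 0, 9, 4, 12, 6] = (0 10)(2 11 9 7 8 14 6)(4 13 12)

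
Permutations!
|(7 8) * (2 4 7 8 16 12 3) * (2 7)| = |(2 4)(3 7 16 12)| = 4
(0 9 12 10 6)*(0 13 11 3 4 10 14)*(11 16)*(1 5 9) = (0 1 5 9 12 14)(3 4 10 6 13 16 11) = [1, 5, 2, 4, 10, 9, 13, 7, 8, 12, 6, 3, 14, 16, 0, 15, 11]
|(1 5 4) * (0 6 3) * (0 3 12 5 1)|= 5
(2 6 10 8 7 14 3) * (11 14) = (2 6 10 8 7 11 14 3) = [0, 1, 6, 2, 4, 5, 10, 11, 7, 9, 8, 14, 12, 13, 3]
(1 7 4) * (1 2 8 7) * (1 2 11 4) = (1 2 8 7)(4 11) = [0, 2, 8, 3, 11, 5, 6, 1, 7, 9, 10, 4]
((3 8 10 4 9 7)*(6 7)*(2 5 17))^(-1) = ((2 5 17)(3 8 10 4 9 6 7))^(-1) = (2 17 5)(3 7 6 9 4 10 8)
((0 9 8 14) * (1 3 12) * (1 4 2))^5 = (0 9 8 14)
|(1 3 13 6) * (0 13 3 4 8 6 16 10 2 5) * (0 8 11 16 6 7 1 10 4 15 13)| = |(1 15 13 6 10 2 5 8 7)(4 11 16)| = 9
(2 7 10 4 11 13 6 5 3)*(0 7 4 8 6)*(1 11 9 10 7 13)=(0 13)(1 11)(2 4 9 10 8 6 5 3)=[13, 11, 4, 2, 9, 3, 5, 7, 6, 10, 8, 1, 12, 0]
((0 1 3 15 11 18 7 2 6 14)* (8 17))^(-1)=(0 14 6 2 7 18 11 15 3 1)(8 17)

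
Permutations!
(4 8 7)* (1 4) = (1 4 8 7) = [0, 4, 2, 3, 8, 5, 6, 1, 7]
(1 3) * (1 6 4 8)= (1 3 6 4 8)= [0, 3, 2, 6, 8, 5, 4, 7, 1]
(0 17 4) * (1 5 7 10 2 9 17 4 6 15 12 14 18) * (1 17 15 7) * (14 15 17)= (0 4)(1 5)(2 9 17 6 7 10)(12 15)(14 18)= [4, 5, 9, 3, 0, 1, 7, 10, 8, 17, 2, 11, 15, 13, 18, 12, 16, 6, 14]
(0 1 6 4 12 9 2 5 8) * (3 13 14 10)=(0 1 6 4 12 9 2 5 8)(3 13 14 10)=[1, 6, 5, 13, 12, 8, 4, 7, 0, 2, 3, 11, 9, 14, 10]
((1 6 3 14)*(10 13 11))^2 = ((1 6 3 14)(10 13 11))^2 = (1 3)(6 14)(10 11 13)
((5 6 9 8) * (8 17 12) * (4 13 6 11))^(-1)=(4 11 5 8 12 17 9 6 13)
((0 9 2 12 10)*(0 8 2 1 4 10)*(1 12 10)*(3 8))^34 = ((0 9 12)(1 4)(2 10 3 8))^34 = (0 9 12)(2 3)(8 10)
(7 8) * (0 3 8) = [3, 1, 2, 8, 4, 5, 6, 0, 7] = (0 3 8 7)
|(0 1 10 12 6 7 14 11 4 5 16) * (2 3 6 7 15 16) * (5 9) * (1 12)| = |(0 12 7 14 11 4 9 5 2 3 6 15 16)(1 10)| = 26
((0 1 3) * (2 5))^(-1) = ((0 1 3)(2 5))^(-1) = (0 3 1)(2 5)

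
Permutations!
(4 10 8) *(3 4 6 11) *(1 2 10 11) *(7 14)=[0, 2, 10, 4, 11, 5, 1, 14, 6, 9, 8, 3, 12, 13, 7]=(1 2 10 8 6)(3 4 11)(7 14)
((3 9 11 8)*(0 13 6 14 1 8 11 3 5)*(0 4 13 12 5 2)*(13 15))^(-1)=((0 12 5 4 15 13 6 14 1 8 2)(3 9))^(-1)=(0 2 8 1 14 6 13 15 4 5 12)(3 9)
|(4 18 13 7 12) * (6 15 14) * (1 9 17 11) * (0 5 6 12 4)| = |(0 5 6 15 14 12)(1 9 17 11)(4 18 13 7)| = 12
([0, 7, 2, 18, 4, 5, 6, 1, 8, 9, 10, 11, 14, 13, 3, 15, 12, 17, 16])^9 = (1 7)(3 14 12 16 18)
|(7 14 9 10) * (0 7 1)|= |(0 7 14 9 10 1)|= 6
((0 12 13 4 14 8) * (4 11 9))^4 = (0 9)(4 12)(8 11)(13 14)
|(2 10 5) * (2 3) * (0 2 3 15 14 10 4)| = |(0 2 4)(5 15 14 10)| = 12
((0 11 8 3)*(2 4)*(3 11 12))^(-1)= ((0 12 3)(2 4)(8 11))^(-1)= (0 3 12)(2 4)(8 11)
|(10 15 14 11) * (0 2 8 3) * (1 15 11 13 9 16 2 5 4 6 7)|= 14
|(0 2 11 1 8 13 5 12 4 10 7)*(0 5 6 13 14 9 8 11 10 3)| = |(0 2 10 7 5 12 4 3)(1 11)(6 13)(8 14 9)| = 24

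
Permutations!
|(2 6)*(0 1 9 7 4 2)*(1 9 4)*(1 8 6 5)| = 20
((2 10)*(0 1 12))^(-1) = (0 12 1)(2 10)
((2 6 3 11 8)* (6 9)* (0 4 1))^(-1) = (0 1 4)(2 8 11 3 6 9)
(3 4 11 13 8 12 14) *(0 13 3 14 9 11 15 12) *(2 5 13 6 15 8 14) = (0 6 15 12 9 11 3 4 8)(2 5 13 14) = [6, 1, 5, 4, 8, 13, 15, 7, 0, 11, 10, 3, 9, 14, 2, 12]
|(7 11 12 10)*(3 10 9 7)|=4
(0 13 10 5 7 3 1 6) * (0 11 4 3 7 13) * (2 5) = (1 6 11 4 3)(2 5 13 10) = [0, 6, 5, 1, 3, 13, 11, 7, 8, 9, 2, 4, 12, 10]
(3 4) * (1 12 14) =(1 12 14)(3 4) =[0, 12, 2, 4, 3, 5, 6, 7, 8, 9, 10, 11, 14, 13, 1]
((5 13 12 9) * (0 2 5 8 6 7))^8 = ((0 2 5 13 12 9 8 6 7))^8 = (0 7 6 8 9 12 13 5 2)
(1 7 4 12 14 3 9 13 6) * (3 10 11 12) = (1 7 4 3 9 13 6)(10 11 12 14) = [0, 7, 2, 9, 3, 5, 1, 4, 8, 13, 11, 12, 14, 6, 10]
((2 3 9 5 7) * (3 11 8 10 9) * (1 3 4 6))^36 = (2 11 8 10 9 5 7)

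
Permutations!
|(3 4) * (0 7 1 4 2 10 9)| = 8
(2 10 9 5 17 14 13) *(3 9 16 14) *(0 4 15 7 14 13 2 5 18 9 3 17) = (0 4 15 7 14 2 10 16 13 5)(9 18) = [4, 1, 10, 3, 15, 0, 6, 14, 8, 18, 16, 11, 12, 5, 2, 7, 13, 17, 9]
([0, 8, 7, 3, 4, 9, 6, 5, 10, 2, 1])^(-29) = [0, 8, 9, 3, 4, 7, 6, 2, 10, 5, 1]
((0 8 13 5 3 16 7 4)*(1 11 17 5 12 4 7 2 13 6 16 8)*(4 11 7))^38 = ((0 1 7 4)(2 13 12 11 17 5 3 8 6 16))^38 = (0 7)(1 4)(2 6 3 17 12)(5 11 13 16 8)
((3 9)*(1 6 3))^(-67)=(1 6 3 9)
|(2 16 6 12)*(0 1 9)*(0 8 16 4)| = 9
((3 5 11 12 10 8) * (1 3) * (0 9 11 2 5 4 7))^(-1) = (0 7 4 3 1 8 10 12 11 9)(2 5) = ((0 9 11 12 10 8 1 3 4 7)(2 5))^(-1)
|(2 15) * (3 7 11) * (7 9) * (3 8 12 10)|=|(2 15)(3 9 7 11 8 12 10)|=14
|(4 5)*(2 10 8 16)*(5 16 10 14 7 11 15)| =|(2 14 7 11 15 5 4 16)(8 10)| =8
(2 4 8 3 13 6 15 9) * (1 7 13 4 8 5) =(1 7 13 6 15 9 2 8 3 4 5) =[0, 7, 8, 4, 5, 1, 15, 13, 3, 2, 10, 11, 12, 6, 14, 9]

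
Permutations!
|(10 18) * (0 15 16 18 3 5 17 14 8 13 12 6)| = |(0 15 16 18 10 3 5 17 14 8 13 12 6)| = 13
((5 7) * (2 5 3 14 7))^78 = (14)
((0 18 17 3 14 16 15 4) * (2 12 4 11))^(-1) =((0 18 17 3 14 16 15 11 2 12 4))^(-1) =(0 4 12 2 11 15 16 14 3 17 18)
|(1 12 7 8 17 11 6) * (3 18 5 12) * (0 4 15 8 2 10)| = 15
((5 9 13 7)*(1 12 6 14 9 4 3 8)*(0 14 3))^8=((0 14 9 13 7 5 4)(1 12 6 3 8))^8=(0 14 9 13 7 5 4)(1 3 12 8 6)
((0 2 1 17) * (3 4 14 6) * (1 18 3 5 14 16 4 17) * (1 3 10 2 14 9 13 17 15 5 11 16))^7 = (0 3 14 15 6 5 11 9 16 13 4 17 1)(2 18 10)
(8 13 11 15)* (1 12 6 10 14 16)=(1 12 6 10 14 16)(8 13 11 15)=[0, 12, 2, 3, 4, 5, 10, 7, 13, 9, 14, 15, 6, 11, 16, 8, 1]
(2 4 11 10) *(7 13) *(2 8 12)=(2 4 11 10 8 12)(7 13)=[0, 1, 4, 3, 11, 5, 6, 13, 12, 9, 8, 10, 2, 7]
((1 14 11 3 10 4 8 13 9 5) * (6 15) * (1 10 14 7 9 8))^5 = (1 4 10 5 9 7)(3 11 14)(6 15)(8 13)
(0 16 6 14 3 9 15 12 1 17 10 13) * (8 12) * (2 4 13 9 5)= [16, 17, 4, 5, 13, 2, 14, 7, 12, 15, 9, 11, 1, 0, 3, 8, 6, 10]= (0 16 6 14 3 5 2 4 13)(1 17 10 9 15 8 12)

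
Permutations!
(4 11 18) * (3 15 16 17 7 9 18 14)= [0, 1, 2, 15, 11, 5, 6, 9, 8, 18, 10, 14, 12, 13, 3, 16, 17, 7, 4]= (3 15 16 17 7 9 18 4 11 14)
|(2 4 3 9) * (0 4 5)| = 6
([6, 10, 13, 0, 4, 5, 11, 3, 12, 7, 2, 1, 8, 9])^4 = [10, 9, 3, 1, 4, 5, 2, 11, 8, 6, 7, 13, 12, 0]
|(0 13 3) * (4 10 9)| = |(0 13 3)(4 10 9)| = 3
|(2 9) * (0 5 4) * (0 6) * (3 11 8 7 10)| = 20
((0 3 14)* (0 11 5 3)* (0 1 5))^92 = ((0 1 5 3 14 11))^92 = (0 5 14)(1 3 11)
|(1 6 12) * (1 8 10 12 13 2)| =12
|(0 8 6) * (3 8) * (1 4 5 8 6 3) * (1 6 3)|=4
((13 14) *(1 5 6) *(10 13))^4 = ((1 5 6)(10 13 14))^4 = (1 5 6)(10 13 14)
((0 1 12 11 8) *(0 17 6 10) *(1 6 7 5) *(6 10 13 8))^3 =((0 10)(1 12 11 6 13 8 17 7 5))^3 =(0 10)(1 6 17)(5 11 8)(7 12 13)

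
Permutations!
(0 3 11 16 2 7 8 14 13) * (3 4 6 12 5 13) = (0 4 6 12 5 13)(2 7 8 14 3 11 16) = [4, 1, 7, 11, 6, 13, 12, 8, 14, 9, 10, 16, 5, 0, 3, 15, 2]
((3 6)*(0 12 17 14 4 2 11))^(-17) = (0 4 12 2 17 11 14)(3 6)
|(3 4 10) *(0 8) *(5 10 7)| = 10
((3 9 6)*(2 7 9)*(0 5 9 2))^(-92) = ((0 5 9 6 3)(2 7))^(-92) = (0 6 5 3 9)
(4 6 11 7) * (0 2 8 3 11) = [2, 1, 8, 11, 6, 5, 0, 4, 3, 9, 10, 7] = (0 2 8 3 11 7 4 6)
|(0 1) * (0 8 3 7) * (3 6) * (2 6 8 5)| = |(8)(0 1 5 2 6 3 7)| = 7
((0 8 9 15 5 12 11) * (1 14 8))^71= ((0 1 14 8 9 15 5 12 11))^71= (0 11 12 5 15 9 8 14 1)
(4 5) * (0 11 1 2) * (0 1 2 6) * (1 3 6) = (0 11 2 3 6)(4 5) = [11, 1, 3, 6, 5, 4, 0, 7, 8, 9, 10, 2]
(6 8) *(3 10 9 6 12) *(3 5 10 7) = [0, 1, 2, 7, 4, 10, 8, 3, 12, 6, 9, 11, 5] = (3 7)(5 10 9 6 8 12)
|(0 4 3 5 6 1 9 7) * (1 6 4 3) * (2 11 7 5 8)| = |(0 3 8 2 11 7)(1 9 5 4)| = 12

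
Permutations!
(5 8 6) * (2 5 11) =(2 5 8 6 11) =[0, 1, 5, 3, 4, 8, 11, 7, 6, 9, 10, 2]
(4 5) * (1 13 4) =(1 13 4 5) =[0, 13, 2, 3, 5, 1, 6, 7, 8, 9, 10, 11, 12, 4]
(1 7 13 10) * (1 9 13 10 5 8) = [0, 7, 2, 3, 4, 8, 6, 10, 1, 13, 9, 11, 12, 5] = (1 7 10 9 13 5 8)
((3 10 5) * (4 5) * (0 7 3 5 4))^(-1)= ((0 7 3 10))^(-1)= (0 10 3 7)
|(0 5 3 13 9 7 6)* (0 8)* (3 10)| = |(0 5 10 3 13 9 7 6 8)| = 9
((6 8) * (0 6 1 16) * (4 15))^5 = (16)(4 15)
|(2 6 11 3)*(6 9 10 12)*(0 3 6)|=|(0 3 2 9 10 12)(6 11)|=6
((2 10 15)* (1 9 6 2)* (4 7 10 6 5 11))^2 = ((1 9 5 11 4 7 10 15)(2 6))^2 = (1 5 4 10)(7 15 9 11)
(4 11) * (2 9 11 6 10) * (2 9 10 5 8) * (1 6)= (1 6 5 8 2 10 9 11 4)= [0, 6, 10, 3, 1, 8, 5, 7, 2, 11, 9, 4]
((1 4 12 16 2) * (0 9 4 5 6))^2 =((0 9 4 12 16 2 1 5 6))^2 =(0 4 16 1 6 9 12 2 5)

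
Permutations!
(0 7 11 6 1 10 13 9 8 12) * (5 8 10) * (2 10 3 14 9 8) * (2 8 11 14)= [7, 5, 10, 2, 4, 8, 1, 14, 12, 3, 13, 6, 0, 11, 9]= (0 7 14 9 3 2 10 13 11 6 1 5 8 12)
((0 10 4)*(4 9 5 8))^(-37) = ((0 10 9 5 8 4))^(-37) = (0 4 8 5 9 10)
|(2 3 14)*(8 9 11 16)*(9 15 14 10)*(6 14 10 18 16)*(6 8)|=30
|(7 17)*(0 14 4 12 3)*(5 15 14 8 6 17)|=11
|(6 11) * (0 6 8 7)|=5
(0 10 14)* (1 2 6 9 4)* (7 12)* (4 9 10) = (0 4 1 2 6 10 14)(7 12) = [4, 2, 6, 3, 1, 5, 10, 12, 8, 9, 14, 11, 7, 13, 0]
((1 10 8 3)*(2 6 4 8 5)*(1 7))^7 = ((1 10 5 2 6 4 8 3 7))^7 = (1 3 4 2 10 7 8 6 5)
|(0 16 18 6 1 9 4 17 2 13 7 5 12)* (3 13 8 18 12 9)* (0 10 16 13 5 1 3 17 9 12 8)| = 24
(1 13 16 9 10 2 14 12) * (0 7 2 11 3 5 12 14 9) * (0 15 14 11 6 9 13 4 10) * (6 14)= [7, 4, 13, 5, 10, 12, 9, 2, 8, 0, 14, 3, 1, 16, 11, 6, 15]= (0 7 2 13 16 15 6 9)(1 4 10 14 11 3 5 12)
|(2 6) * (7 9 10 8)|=|(2 6)(7 9 10 8)|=4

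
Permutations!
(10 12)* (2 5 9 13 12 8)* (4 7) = [0, 1, 5, 3, 7, 9, 6, 4, 2, 13, 8, 11, 10, 12] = (2 5 9 13 12 10 8)(4 7)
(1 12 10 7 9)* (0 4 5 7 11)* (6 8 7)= (0 4 5 6 8 7 9 1 12 10 11)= [4, 12, 2, 3, 5, 6, 8, 9, 7, 1, 11, 0, 10]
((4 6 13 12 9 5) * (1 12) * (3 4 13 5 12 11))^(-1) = (1 13 5 6 4 3 11)(9 12)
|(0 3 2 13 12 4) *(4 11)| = 7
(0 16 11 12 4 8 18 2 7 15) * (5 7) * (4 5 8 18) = (0 16 11 12 5 7 15)(2 8 4 18) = [16, 1, 8, 3, 18, 7, 6, 15, 4, 9, 10, 12, 5, 13, 14, 0, 11, 17, 2]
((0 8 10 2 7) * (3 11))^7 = ((0 8 10 2 7)(3 11))^7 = (0 10 7 8 2)(3 11)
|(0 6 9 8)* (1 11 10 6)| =7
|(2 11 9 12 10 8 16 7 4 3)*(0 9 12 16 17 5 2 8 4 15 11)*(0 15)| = |(0 9 16 7)(2 15 11 12 10 4 3 8 17 5)| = 20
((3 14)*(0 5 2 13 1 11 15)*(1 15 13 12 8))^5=(0 1 5 11 2 13 12 15 8)(3 14)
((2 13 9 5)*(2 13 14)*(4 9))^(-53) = (2 14)(4 13 5 9)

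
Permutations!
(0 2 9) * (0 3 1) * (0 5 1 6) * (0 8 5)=(0 2 9 3 6 8 5 1)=[2, 0, 9, 6, 4, 1, 8, 7, 5, 3]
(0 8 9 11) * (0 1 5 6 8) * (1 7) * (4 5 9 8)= (1 9 11 7)(4 5 6)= [0, 9, 2, 3, 5, 6, 4, 1, 8, 11, 10, 7]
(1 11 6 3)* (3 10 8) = [0, 11, 2, 1, 4, 5, 10, 7, 3, 9, 8, 6] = (1 11 6 10 8 3)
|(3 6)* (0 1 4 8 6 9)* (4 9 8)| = 3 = |(0 1 9)(3 8 6)|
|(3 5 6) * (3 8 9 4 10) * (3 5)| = 6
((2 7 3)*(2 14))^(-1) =(2 14 3 7)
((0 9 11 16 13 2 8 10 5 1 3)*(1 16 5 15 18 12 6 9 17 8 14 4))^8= (0 9 1 12 14 15 13 8 5)(2 10 16 17 11 3 6 4 18)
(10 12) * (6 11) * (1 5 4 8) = [0, 5, 2, 3, 8, 4, 11, 7, 1, 9, 12, 6, 10] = (1 5 4 8)(6 11)(10 12)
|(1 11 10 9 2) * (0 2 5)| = 7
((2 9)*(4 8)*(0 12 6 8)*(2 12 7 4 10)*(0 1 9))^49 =((0 7 4 1 9 12 6 8 10 2))^49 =(0 2 10 8 6 12 9 1 4 7)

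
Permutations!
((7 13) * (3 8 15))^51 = ((3 8 15)(7 13))^51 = (15)(7 13)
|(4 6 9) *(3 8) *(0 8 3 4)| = 5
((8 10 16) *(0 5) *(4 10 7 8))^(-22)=((0 5)(4 10 16)(7 8))^(-22)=(4 16 10)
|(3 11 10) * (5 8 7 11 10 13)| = |(3 10)(5 8 7 11 13)| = 10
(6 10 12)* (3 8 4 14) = (3 8 4 14)(6 10 12) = [0, 1, 2, 8, 14, 5, 10, 7, 4, 9, 12, 11, 6, 13, 3]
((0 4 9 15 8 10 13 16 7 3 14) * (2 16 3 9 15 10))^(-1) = ((0 4 15 8 2 16 7 9 10 13 3 14))^(-1) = (0 14 3 13 10 9 7 16 2 8 15 4)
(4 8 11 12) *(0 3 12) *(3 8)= (0 8 11)(3 12 4)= [8, 1, 2, 12, 3, 5, 6, 7, 11, 9, 10, 0, 4]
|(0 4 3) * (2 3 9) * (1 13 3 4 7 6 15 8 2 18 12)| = 13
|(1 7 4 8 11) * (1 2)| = |(1 7 4 8 11 2)| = 6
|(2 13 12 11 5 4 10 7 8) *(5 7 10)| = |(2 13 12 11 7 8)(4 5)| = 6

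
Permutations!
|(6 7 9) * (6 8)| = |(6 7 9 8)| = 4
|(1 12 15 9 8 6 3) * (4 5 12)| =9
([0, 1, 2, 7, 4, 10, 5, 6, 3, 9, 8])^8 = (3 6 10)(5 8 7)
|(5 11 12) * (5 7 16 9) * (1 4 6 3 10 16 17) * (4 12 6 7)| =|(1 12 4 7 17)(3 10 16 9 5 11 6)| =35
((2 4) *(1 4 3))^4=(4)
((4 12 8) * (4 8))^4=((4 12))^4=(12)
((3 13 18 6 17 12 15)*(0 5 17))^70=(0 18 3 12 5 6 13 15 17)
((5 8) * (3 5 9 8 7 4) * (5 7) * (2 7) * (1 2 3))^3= ((1 2 7 4)(8 9))^3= (1 4 7 2)(8 9)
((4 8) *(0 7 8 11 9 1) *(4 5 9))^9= ((0 7 8 5 9 1)(4 11))^9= (0 5)(1 8)(4 11)(7 9)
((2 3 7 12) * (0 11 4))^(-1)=(0 4 11)(2 12 7 3)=((0 11 4)(2 3 7 12))^(-1)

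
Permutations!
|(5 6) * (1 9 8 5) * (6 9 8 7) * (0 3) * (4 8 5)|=10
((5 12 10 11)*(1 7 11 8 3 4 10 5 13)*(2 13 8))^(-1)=(1 13 2 10 4 3 8 11 7)(5 12)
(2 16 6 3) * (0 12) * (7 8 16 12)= (0 7 8 16 6 3 2 12)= [7, 1, 12, 2, 4, 5, 3, 8, 16, 9, 10, 11, 0, 13, 14, 15, 6]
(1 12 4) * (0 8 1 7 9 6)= (0 8 1 12 4 7 9 6)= [8, 12, 2, 3, 7, 5, 0, 9, 1, 6, 10, 11, 4]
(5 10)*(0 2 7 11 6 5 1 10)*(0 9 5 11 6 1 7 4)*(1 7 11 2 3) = (0 3 1 10 11 7 6 2 4)(5 9) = [3, 10, 4, 1, 0, 9, 2, 6, 8, 5, 11, 7]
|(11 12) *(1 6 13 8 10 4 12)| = |(1 6 13 8 10 4 12 11)| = 8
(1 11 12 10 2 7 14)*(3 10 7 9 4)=(1 11 12 7 14)(2 9 4 3 10)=[0, 11, 9, 10, 3, 5, 6, 14, 8, 4, 2, 12, 7, 13, 1]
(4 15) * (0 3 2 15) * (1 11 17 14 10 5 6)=(0 3 2 15 4)(1 11 17 14 10 5 6)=[3, 11, 15, 2, 0, 6, 1, 7, 8, 9, 5, 17, 12, 13, 10, 4, 16, 14]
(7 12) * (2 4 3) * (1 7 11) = (1 7 12 11)(2 4 3) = [0, 7, 4, 2, 3, 5, 6, 12, 8, 9, 10, 1, 11]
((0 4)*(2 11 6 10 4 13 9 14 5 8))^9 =((0 13 9 14 5 8 2 11 6 10 4))^9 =(0 10 11 8 14 13 4 6 2 5 9)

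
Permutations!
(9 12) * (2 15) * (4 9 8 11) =(2 15)(4 9 12 8 11) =[0, 1, 15, 3, 9, 5, 6, 7, 11, 12, 10, 4, 8, 13, 14, 2]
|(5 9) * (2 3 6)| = 6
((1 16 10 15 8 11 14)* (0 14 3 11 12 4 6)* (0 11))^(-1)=(0 3 11 6 4 12 8 15 10 16 1 14)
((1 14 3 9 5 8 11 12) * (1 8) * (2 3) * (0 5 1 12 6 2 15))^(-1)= (0 15 14 1 9 3 2 6 11 8 12 5)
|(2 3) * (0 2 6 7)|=5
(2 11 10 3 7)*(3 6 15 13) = (2 11 10 6 15 13 3 7) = [0, 1, 11, 7, 4, 5, 15, 2, 8, 9, 6, 10, 12, 3, 14, 13]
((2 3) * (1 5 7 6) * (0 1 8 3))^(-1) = ((0 1 5 7 6 8 3 2))^(-1) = (0 2 3 8 6 7 5 1)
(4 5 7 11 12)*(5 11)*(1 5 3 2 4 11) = (1 5 7 3 2 4)(11 12) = [0, 5, 4, 2, 1, 7, 6, 3, 8, 9, 10, 12, 11]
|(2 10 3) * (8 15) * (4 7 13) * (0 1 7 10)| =8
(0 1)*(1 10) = (0 10 1) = [10, 0, 2, 3, 4, 5, 6, 7, 8, 9, 1]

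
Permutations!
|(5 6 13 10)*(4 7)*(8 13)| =10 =|(4 7)(5 6 8 13 10)|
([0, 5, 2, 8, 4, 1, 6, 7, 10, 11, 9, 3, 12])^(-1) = (12)(1 5)(3 11 9 10 8)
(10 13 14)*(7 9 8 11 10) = (7 9 8 11 10 13 14) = [0, 1, 2, 3, 4, 5, 6, 9, 11, 8, 13, 10, 12, 14, 7]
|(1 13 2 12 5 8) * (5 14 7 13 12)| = |(1 12 14 7 13 2 5 8)| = 8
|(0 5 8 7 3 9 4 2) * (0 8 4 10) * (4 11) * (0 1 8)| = |(0 5 11 4 2)(1 8 7 3 9 10)| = 30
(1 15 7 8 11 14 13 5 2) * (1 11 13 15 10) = (1 10)(2 11 14 15 7 8 13 5) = [0, 10, 11, 3, 4, 2, 6, 8, 13, 9, 1, 14, 12, 5, 15, 7]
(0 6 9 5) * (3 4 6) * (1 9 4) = (0 3 1 9 5)(4 6) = [3, 9, 2, 1, 6, 0, 4, 7, 8, 5]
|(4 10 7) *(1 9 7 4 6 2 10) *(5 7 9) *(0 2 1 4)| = |(0 2 10)(1 5 7 6)| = 12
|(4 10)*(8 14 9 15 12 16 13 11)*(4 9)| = |(4 10 9 15 12 16 13 11 8 14)| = 10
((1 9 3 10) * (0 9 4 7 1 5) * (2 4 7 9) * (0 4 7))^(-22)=(0 7)(1 2)(3 4 10 9 5)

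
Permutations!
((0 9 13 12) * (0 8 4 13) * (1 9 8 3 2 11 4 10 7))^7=(0 8 10 7 1 9)(2 11 4 13 12 3)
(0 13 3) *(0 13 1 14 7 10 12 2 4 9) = [1, 14, 4, 13, 9, 5, 6, 10, 8, 0, 12, 11, 2, 3, 7] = (0 1 14 7 10 12 2 4 9)(3 13)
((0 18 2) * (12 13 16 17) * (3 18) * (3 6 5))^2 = ((0 6 5 3 18 2)(12 13 16 17))^2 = (0 5 18)(2 6 3)(12 16)(13 17)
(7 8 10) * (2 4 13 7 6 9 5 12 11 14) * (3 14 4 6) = [0, 1, 6, 14, 13, 12, 9, 8, 10, 5, 3, 4, 11, 7, 2] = (2 6 9 5 12 11 4 13 7 8 10 3 14)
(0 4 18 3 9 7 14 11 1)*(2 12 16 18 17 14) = (0 4 17 14 11 1)(2 12 16 18 3 9 7) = [4, 0, 12, 9, 17, 5, 6, 2, 8, 7, 10, 1, 16, 13, 11, 15, 18, 14, 3]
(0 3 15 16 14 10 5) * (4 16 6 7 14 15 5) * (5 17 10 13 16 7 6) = (0 3 17 10 4 7 14 13 16 15 5) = [3, 1, 2, 17, 7, 0, 6, 14, 8, 9, 4, 11, 12, 16, 13, 5, 15, 10]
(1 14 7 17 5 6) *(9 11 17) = (1 14 7 9 11 17 5 6) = [0, 14, 2, 3, 4, 6, 1, 9, 8, 11, 10, 17, 12, 13, 7, 15, 16, 5]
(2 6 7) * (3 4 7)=(2 6 3 4 7)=[0, 1, 6, 4, 7, 5, 3, 2]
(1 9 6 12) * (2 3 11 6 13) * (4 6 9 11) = (1 11 9 13 2 3 4 6 12) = [0, 11, 3, 4, 6, 5, 12, 7, 8, 13, 10, 9, 1, 2]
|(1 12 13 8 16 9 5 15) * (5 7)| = |(1 12 13 8 16 9 7 5 15)| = 9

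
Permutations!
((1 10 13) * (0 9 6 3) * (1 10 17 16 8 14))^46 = ((0 9 6 3)(1 17 16 8 14)(10 13))^46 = (0 6)(1 17 16 8 14)(3 9)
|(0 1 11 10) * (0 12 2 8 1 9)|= |(0 9)(1 11 10 12 2 8)|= 6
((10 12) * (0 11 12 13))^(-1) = (0 13 10 12 11)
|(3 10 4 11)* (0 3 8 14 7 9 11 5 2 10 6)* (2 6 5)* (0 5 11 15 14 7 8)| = 30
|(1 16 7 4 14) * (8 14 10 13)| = 8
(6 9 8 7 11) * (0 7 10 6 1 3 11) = (0 7)(1 3 11)(6 9 8 10) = [7, 3, 2, 11, 4, 5, 9, 0, 10, 8, 6, 1]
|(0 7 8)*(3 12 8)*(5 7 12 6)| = |(0 12 8)(3 6 5 7)| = 12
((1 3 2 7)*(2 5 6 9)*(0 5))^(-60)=((0 5 6 9 2 7 1 3))^(-60)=(0 2)(1 6)(3 9)(5 7)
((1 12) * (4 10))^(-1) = ((1 12)(4 10))^(-1) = (1 12)(4 10)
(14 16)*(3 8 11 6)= (3 8 11 6)(14 16)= [0, 1, 2, 8, 4, 5, 3, 7, 11, 9, 10, 6, 12, 13, 16, 15, 14]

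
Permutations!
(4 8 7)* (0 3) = (0 3)(4 8 7) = [3, 1, 2, 0, 8, 5, 6, 4, 7]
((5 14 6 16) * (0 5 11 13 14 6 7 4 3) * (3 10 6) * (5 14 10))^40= (16)(0 5 7)(3 4 14)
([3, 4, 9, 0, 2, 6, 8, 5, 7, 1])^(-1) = [3, 9, 4, 0, 1, 7, 5, 8, 6, 2]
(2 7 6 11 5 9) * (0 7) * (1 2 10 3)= (0 7 6 11 5 9 10 3 1 2)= [7, 2, 0, 1, 4, 9, 11, 6, 8, 10, 3, 5]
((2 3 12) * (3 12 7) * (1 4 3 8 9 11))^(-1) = (1 11 9 8 7 3 4)(2 12)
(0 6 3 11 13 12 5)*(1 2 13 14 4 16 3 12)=[6, 2, 13, 11, 16, 0, 12, 7, 8, 9, 10, 14, 5, 1, 4, 15, 3]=(0 6 12 5)(1 2 13)(3 11 14 4 16)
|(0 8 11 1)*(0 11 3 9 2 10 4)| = |(0 8 3 9 2 10 4)(1 11)| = 14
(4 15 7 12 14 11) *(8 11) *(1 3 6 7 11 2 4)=(1 3 6 7 12 14 8 2 4 15 11)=[0, 3, 4, 6, 15, 5, 7, 12, 2, 9, 10, 1, 14, 13, 8, 11]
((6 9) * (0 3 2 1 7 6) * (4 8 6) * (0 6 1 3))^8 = ((1 7 4 8)(2 3)(6 9))^8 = (9)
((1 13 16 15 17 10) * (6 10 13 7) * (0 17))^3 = ((0 17 13 16 15)(1 7 6 10))^3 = (0 16 17 15 13)(1 10 6 7)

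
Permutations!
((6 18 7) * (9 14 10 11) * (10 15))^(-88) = ((6 18 7)(9 14 15 10 11))^(-88) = (6 7 18)(9 15 11 14 10)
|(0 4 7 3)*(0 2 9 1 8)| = |(0 4 7 3 2 9 1 8)| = 8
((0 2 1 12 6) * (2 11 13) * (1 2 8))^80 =((0 11 13 8 1 12 6))^80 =(0 8 6 13 12 11 1)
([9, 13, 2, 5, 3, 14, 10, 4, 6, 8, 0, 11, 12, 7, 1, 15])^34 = [10, 14, 2, 4, 7, 3, 8, 13, 9, 0, 6, 11, 12, 1, 5, 15]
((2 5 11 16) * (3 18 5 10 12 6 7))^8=((2 10 12 6 7 3 18 5 11 16))^8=(2 11 18 7 12)(3 6 10 16 5)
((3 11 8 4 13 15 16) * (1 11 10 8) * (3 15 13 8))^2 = (16)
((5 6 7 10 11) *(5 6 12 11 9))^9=(5 11 7 9 12 6 10)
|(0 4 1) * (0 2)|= |(0 4 1 2)|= 4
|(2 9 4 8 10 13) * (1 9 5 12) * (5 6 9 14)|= 28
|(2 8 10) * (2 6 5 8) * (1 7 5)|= |(1 7 5 8 10 6)|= 6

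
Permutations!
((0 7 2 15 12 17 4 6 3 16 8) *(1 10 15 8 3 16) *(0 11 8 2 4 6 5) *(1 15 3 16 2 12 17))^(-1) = (0 5 4 7)(1 12 2 6 17 15 3 10)(8 11)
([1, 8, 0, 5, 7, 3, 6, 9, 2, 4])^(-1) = [2, 0, 8, 5, 9, 3, 6, 4, 1, 7]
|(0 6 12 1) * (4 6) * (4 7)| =6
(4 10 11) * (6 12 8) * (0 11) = (0 11 4 10)(6 12 8) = [11, 1, 2, 3, 10, 5, 12, 7, 6, 9, 0, 4, 8]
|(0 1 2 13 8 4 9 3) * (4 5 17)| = |(0 1 2 13 8 5 17 4 9 3)| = 10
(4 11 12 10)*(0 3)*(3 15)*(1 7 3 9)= [15, 7, 2, 0, 11, 5, 6, 3, 8, 1, 4, 12, 10, 13, 14, 9]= (0 15 9 1 7 3)(4 11 12 10)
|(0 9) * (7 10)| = |(0 9)(7 10)| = 2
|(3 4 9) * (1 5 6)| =3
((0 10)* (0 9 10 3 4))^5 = (0 4 3)(9 10)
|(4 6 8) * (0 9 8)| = |(0 9 8 4 6)| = 5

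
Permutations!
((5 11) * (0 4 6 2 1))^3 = (0 2 4 1 6)(5 11)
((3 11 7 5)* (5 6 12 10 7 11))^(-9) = (3 5)(6 7 10 12)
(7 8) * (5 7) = (5 7 8) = [0, 1, 2, 3, 4, 7, 6, 8, 5]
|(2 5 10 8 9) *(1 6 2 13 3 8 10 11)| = |(1 6 2 5 11)(3 8 9 13)| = 20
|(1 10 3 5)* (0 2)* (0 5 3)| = 5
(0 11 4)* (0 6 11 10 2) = (0 10 2)(4 6 11) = [10, 1, 0, 3, 6, 5, 11, 7, 8, 9, 2, 4]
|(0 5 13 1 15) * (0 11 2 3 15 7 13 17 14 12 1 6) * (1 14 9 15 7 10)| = 22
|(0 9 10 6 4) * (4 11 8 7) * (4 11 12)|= 6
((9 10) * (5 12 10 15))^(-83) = ((5 12 10 9 15))^(-83) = (5 10 15 12 9)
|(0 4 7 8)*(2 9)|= |(0 4 7 8)(2 9)|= 4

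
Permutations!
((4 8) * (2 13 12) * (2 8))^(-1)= ((2 13 12 8 4))^(-1)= (2 4 8 12 13)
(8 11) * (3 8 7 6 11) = (3 8)(6 11 7) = [0, 1, 2, 8, 4, 5, 11, 6, 3, 9, 10, 7]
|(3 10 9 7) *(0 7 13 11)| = |(0 7 3 10 9 13 11)| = 7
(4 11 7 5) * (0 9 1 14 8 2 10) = (0 9 1 14 8 2 10)(4 11 7 5) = [9, 14, 10, 3, 11, 4, 6, 5, 2, 1, 0, 7, 12, 13, 8]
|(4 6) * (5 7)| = |(4 6)(5 7)| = 2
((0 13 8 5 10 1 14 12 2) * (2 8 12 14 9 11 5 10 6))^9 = (14)(0 6 11 1 8 13 2 5 9 10 12)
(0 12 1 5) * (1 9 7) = (0 12 9 7 1 5) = [12, 5, 2, 3, 4, 0, 6, 1, 8, 7, 10, 11, 9]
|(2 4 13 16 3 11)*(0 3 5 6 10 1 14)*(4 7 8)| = |(0 3 11 2 7 8 4 13 16 5 6 10 1 14)| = 14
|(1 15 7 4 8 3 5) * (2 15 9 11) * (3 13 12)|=|(1 9 11 2 15 7 4 8 13 12 3 5)|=12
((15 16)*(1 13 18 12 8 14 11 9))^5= (1 14 18 9 8 13 11 12)(15 16)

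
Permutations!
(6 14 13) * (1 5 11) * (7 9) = (1 5 11)(6 14 13)(7 9) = [0, 5, 2, 3, 4, 11, 14, 9, 8, 7, 10, 1, 12, 6, 13]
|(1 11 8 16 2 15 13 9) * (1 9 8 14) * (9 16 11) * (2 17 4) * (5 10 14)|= |(1 9 16 17 4 2 15 13 8 11 5 10 14)|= 13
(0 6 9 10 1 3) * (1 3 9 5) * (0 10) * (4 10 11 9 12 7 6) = (0 4 10 3 11 9)(1 12 7 6 5) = [4, 12, 2, 11, 10, 1, 5, 6, 8, 0, 3, 9, 7]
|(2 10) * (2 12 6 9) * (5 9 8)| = |(2 10 12 6 8 5 9)| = 7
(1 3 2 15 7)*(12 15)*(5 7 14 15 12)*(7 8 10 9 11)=(1 3 2 5 8 10 9 11 7)(14 15)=[0, 3, 5, 2, 4, 8, 6, 1, 10, 11, 9, 7, 12, 13, 15, 14]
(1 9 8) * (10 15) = (1 9 8)(10 15) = [0, 9, 2, 3, 4, 5, 6, 7, 1, 8, 15, 11, 12, 13, 14, 10]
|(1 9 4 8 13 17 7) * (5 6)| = |(1 9 4 8 13 17 7)(5 6)| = 14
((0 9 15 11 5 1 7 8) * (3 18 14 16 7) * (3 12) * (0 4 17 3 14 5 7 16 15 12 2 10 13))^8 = ((0 9 12 14 15 11 7 8 4 17 3 18 5 1 2 10 13))^8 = (0 4 13 8 10 7 2 11 1 15 5 14 18 12 3 9 17)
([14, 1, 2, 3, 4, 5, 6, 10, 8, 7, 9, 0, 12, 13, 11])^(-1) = [11, 1, 2, 3, 4, 5, 6, 9, 8, 10, 7, 14, 12, 13, 0]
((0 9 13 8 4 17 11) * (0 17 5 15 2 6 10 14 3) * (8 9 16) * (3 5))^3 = ((0 16 8 4 3)(2 6 10 14 5 15)(9 13)(11 17))^3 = (0 4 16 3 8)(2 14)(5 6)(9 13)(10 15)(11 17)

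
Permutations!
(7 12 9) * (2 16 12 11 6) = (2 16 12 9 7 11 6) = [0, 1, 16, 3, 4, 5, 2, 11, 8, 7, 10, 6, 9, 13, 14, 15, 12]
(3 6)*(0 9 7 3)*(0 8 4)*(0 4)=(0 9 7 3 6 8)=[9, 1, 2, 6, 4, 5, 8, 3, 0, 7]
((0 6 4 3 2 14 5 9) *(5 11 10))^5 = (0 14)(2 9)(3 5)(4 10)(6 11)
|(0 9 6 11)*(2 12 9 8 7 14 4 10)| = |(0 8 7 14 4 10 2 12 9 6 11)| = 11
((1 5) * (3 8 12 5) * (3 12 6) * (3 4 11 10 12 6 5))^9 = (12)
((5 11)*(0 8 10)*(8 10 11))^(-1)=(0 10)(5 11 8)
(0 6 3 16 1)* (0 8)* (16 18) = (0 6 3 18 16 1 8) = [6, 8, 2, 18, 4, 5, 3, 7, 0, 9, 10, 11, 12, 13, 14, 15, 1, 17, 16]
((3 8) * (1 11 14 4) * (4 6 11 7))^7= (1 7 4)(3 8)(6 11 14)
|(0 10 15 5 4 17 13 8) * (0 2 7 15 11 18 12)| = |(0 10 11 18 12)(2 7 15 5 4 17 13 8)| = 40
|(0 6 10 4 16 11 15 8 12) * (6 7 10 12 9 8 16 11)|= |(0 7 10 4 11 15 16 6 12)(8 9)|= 18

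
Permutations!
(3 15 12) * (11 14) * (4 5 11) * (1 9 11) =(1 9 11 14 4 5)(3 15 12) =[0, 9, 2, 15, 5, 1, 6, 7, 8, 11, 10, 14, 3, 13, 4, 12]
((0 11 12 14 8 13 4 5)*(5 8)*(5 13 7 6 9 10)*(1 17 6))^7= ((0 11 12 14 13 4 8 7 1 17 6 9 10 5))^7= (0 7)(1 11)(4 10)(5 8)(6 14)(9 13)(12 17)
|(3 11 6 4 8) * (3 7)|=|(3 11 6 4 8 7)|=6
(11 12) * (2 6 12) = (2 6 12 11) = [0, 1, 6, 3, 4, 5, 12, 7, 8, 9, 10, 2, 11]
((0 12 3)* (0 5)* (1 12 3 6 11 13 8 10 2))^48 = ((0 3 5)(1 12 6 11 13 8 10 2))^48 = (13)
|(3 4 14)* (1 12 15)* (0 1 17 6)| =|(0 1 12 15 17 6)(3 4 14)| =6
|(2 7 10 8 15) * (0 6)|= |(0 6)(2 7 10 8 15)|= 10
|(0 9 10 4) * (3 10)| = 5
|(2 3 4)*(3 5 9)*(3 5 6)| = 4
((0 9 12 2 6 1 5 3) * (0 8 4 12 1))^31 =((0 9 1 5 3 8 4 12 2 6))^31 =(0 9 1 5 3 8 4 12 2 6)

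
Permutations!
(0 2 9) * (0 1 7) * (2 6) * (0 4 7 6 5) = (0 5)(1 6 2 9)(4 7) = [5, 6, 9, 3, 7, 0, 2, 4, 8, 1]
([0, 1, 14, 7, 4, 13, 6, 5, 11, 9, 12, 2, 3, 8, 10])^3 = (2 12 5 11 10 7 8 14 3 13)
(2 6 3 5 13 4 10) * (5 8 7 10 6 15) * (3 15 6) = [0, 1, 6, 8, 3, 13, 15, 10, 7, 9, 2, 11, 12, 4, 14, 5] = (2 6 15 5 13 4 3 8 7 10)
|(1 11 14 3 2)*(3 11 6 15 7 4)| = 14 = |(1 6 15 7 4 3 2)(11 14)|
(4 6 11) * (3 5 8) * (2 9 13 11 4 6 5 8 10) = (2 9 13 11 6 4 5 10)(3 8) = [0, 1, 9, 8, 5, 10, 4, 7, 3, 13, 2, 6, 12, 11]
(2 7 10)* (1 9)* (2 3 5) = [0, 9, 7, 5, 4, 2, 6, 10, 8, 1, 3] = (1 9)(2 7 10 3 5)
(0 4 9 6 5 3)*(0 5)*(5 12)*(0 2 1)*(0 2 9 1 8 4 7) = [7, 2, 8, 12, 1, 3, 9, 0, 4, 6, 10, 11, 5] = (0 7)(1 2 8 4)(3 12 5)(6 9)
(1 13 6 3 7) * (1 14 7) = [0, 13, 2, 1, 4, 5, 3, 14, 8, 9, 10, 11, 12, 6, 7] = (1 13 6 3)(7 14)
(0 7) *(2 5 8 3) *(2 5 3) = (0 7)(2 3 5 8) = [7, 1, 3, 5, 4, 8, 6, 0, 2]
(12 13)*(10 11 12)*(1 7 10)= [0, 7, 2, 3, 4, 5, 6, 10, 8, 9, 11, 12, 13, 1]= (1 7 10 11 12 13)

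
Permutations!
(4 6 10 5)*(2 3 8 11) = (2 3 8 11)(4 6 10 5) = [0, 1, 3, 8, 6, 4, 10, 7, 11, 9, 5, 2]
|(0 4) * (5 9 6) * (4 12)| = |(0 12 4)(5 9 6)| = 3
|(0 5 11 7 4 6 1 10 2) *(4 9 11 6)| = 6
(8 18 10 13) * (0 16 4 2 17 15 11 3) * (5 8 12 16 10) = (0 10 13 12 16 4 2 17 15 11 3)(5 8 18) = [10, 1, 17, 0, 2, 8, 6, 7, 18, 9, 13, 3, 16, 12, 14, 11, 4, 15, 5]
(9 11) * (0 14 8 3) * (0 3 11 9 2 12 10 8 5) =(0 14 5)(2 12 10 8 11) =[14, 1, 12, 3, 4, 0, 6, 7, 11, 9, 8, 2, 10, 13, 5]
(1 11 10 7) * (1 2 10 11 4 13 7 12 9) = (1 4 13 7 2 10 12 9) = [0, 4, 10, 3, 13, 5, 6, 2, 8, 1, 12, 11, 9, 7]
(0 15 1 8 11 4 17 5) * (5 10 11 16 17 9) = (0 15 1 8 16 17 10 11 4 9 5) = [15, 8, 2, 3, 9, 0, 6, 7, 16, 5, 11, 4, 12, 13, 14, 1, 17, 10]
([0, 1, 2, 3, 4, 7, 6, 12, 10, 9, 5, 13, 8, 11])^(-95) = [0, 1, 2, 3, 4, 5, 6, 7, 8, 9, 10, 13, 12, 11]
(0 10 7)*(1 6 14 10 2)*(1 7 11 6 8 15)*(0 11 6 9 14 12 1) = (0 2 7 11 9 14 10 6 12 1 8 15) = [2, 8, 7, 3, 4, 5, 12, 11, 15, 14, 6, 9, 1, 13, 10, 0]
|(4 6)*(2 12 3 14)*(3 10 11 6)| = 8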